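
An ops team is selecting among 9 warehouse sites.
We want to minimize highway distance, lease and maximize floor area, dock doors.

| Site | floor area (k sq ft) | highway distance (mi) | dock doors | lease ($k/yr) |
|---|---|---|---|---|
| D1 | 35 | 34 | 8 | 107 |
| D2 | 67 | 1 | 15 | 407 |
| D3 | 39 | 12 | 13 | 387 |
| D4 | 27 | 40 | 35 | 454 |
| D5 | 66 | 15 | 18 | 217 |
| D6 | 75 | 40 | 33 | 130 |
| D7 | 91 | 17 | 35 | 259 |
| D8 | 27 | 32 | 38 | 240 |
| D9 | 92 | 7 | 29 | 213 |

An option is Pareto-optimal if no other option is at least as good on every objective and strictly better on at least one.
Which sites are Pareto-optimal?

D1: not dominated (best lease).
D2: not dominated (best highway distance).
D3: dominated by D9 (floor area 92≥39, highway distance 7≤12, dock doors 29≥13, lease 213≤387).
D4: dominated by D7 (floor area 91≥27, highway distance 17≤40, dock doors 35≥35, lease 259≤454).
D5: dominated by D9 (floor area 92≥66, highway distance 7≤15, dock doors 29≥18, lease 213≤217).
D6: not dominated.
D7: not dominated.
D8: not dominated (best dock doors).
D9: not dominated (best floor area).

D1, D2, D6, D7, D8, D9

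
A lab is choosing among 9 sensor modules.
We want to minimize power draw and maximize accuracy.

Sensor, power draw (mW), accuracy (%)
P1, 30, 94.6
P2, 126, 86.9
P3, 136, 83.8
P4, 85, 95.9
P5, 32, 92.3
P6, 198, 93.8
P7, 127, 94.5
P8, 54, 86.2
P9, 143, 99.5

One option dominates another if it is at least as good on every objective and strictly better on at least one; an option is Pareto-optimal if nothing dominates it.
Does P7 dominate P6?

Yes

P7 vs P6: power draw 127≤198, accuracy 94.5≥93.8 — P7 is at least as good on every objective with at least one strict improvement.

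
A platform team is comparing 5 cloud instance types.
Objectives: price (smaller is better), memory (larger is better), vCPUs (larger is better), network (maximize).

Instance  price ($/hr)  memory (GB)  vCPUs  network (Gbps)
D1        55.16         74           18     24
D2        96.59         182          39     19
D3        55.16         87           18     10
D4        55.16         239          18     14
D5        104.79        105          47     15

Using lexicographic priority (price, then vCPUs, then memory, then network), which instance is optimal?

First minimize price: best is 55.16, kept {D1, D3, D4}.
Then maximize vCPUs: best is 18, kept {D1, D3, D4}.
Then maximize memory: best is 239, kept {D4}.

D4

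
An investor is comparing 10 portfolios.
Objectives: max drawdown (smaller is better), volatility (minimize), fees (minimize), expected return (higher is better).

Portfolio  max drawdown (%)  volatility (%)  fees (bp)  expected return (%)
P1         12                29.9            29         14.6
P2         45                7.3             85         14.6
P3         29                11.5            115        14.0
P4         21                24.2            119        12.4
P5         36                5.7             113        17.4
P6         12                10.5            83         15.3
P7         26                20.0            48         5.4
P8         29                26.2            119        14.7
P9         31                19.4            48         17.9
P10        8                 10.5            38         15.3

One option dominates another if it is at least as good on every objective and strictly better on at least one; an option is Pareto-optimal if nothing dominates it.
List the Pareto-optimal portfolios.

P1: not dominated (best fees).
P2: not dominated.
P3: dominated by P6 (max drawdown 12≤29, volatility 10.5≤11.5, fees 83≤115, expected return 15.3≥14.0).
P4: dominated by P6 (max drawdown 12≤21, volatility 10.5≤24.2, fees 83≤119, expected return 15.3≥12.4).
P5: not dominated (best volatility).
P6: dominated by P10 (max drawdown 8≤12, volatility 10.5≤10.5, fees 38≤83, expected return 15.3≥15.3).
P7: dominated by P10 (max drawdown 8≤26, volatility 10.5≤20.0, fees 38≤48, expected return 15.3≥5.4).
P8: dominated by P6 (max drawdown 12≤29, volatility 10.5≤26.2, fees 83≤119, expected return 15.3≥14.7).
P9: not dominated (best expected return).
P10: not dominated (best max drawdown).

P1, P2, P5, P9, P10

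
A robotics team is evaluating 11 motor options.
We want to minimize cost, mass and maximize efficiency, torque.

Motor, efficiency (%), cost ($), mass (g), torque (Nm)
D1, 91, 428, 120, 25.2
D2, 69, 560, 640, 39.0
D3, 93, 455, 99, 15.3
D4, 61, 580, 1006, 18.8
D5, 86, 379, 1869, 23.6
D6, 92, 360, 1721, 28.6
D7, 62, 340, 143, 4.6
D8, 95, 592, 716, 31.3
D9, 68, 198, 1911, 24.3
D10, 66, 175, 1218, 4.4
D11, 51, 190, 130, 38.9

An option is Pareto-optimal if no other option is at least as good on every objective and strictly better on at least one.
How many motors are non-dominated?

D1: not dominated.
D2: not dominated (best torque).
D3: not dominated (best mass).
D4: dominated by D1 (efficiency 91≥61, cost 428≤580, mass 120≤1006, torque 25.2≥18.8).
D5: dominated by D6 (efficiency 92≥86, cost 360≤379, mass 1721≤1869, torque 28.6≥23.6).
D6: not dominated.
D7: not dominated.
D8: not dominated (best efficiency).
D9: not dominated.
D10: not dominated (best cost).
D11: not dominated.
Pareto-optimal: D1, D2, D3, D6, D7, D8, D9, D10, D11 → 9.

9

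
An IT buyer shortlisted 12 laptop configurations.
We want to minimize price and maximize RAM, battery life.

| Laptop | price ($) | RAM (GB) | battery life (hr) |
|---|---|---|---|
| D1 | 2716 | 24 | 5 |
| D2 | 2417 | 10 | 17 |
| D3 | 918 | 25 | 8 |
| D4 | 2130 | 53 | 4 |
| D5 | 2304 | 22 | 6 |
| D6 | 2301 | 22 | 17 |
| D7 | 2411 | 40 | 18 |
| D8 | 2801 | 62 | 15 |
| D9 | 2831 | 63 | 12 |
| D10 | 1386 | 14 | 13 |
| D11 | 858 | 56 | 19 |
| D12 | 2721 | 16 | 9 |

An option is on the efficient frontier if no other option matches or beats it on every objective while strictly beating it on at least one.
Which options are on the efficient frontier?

D8, D9, D11

D1: dominated by D3 (price 918≤2716, RAM 25≥24, battery life 8≥5).
D2: dominated by D6 (price 2301≤2417, RAM 22≥10, battery life 17≥17).
D3: dominated by D11 (price 858≤918, RAM 56≥25, battery life 19≥8).
D4: dominated by D11 (price 858≤2130, RAM 56≥53, battery life 19≥4).
D5: dominated by D3 (price 918≤2304, RAM 25≥22, battery life 8≥6).
D6: dominated by D11 (price 858≤2301, RAM 56≥22, battery life 19≥17).
D7: dominated by D11 (price 858≤2411, RAM 56≥40, battery life 19≥18).
D8: not dominated.
D9: not dominated (best RAM).
D10: dominated by D11 (price 858≤1386, RAM 56≥14, battery life 19≥13).
D11: not dominated (best price).
D12: dominated by D6 (price 2301≤2721, RAM 22≥16, battery life 17≥9).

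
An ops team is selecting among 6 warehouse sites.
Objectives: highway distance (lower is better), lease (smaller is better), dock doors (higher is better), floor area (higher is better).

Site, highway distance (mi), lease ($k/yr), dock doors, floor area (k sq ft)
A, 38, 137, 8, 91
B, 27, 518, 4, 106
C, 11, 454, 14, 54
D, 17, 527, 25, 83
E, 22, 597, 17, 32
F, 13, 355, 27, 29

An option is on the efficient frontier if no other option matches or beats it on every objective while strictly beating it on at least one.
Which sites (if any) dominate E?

D

D: highway distance 17≤22, lease 527≤597, dock doors 25≥17, floor area 83≥32 — dominates E.
Others (A, B, C, F) are each worse than E on at least one objective.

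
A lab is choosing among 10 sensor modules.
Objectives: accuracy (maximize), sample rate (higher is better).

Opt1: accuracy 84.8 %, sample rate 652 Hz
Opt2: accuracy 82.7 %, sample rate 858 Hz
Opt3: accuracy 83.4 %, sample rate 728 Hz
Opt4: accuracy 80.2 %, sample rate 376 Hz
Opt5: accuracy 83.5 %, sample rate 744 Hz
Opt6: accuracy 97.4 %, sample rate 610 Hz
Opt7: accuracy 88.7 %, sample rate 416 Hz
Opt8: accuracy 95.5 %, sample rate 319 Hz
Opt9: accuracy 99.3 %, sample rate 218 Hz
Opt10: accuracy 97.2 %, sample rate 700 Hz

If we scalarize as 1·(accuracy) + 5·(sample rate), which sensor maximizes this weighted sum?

Opt1: 1·84.8 + 5·652 = 3344.8
Opt2: 1·82.7 + 5·858 = 4372.7
Opt3: 1·83.4 + 5·728 = 3723.4
Opt4: 1·80.2 + 5·376 = 1960.2
Opt5: 1·83.5 + 5·744 = 3803.5
Opt6: 1·97.4 + 5·610 = 3147.4
Opt7: 1·88.7 + 5·416 = 2168.7
Opt8: 1·95.5 + 5·319 = 1690.5
Opt9: 1·99.3 + 5·218 = 1189.3
Opt10: 1·97.2 + 5·700 = 3597.2
Highest: Opt2 at 4372.7.

Opt2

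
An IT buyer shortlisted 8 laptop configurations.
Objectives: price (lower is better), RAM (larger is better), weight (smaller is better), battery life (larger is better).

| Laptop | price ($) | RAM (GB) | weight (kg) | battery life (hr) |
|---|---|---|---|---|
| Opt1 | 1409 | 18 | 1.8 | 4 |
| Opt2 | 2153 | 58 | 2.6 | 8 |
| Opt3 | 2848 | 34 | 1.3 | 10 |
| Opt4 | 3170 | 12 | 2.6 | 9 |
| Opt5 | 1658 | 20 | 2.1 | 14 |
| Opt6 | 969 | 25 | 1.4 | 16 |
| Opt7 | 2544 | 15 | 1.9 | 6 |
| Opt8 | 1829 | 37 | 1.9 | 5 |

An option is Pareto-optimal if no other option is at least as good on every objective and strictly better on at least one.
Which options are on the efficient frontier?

Opt2, Opt3, Opt6, Opt8

Opt1: dominated by Opt6 (price 969≤1409, RAM 25≥18, weight 1.4≤1.8, battery life 16≥4).
Opt2: not dominated (best RAM).
Opt3: not dominated (best weight).
Opt4: dominated by Opt3 (price 2848≤3170, RAM 34≥12, weight 1.3≤2.6, battery life 10≥9).
Opt5: dominated by Opt6 (price 969≤1658, RAM 25≥20, weight 1.4≤2.1, battery life 16≥14).
Opt6: not dominated (best price).
Opt7: dominated by Opt6 (price 969≤2544, RAM 25≥15, weight 1.4≤1.9, battery life 16≥6).
Opt8: not dominated.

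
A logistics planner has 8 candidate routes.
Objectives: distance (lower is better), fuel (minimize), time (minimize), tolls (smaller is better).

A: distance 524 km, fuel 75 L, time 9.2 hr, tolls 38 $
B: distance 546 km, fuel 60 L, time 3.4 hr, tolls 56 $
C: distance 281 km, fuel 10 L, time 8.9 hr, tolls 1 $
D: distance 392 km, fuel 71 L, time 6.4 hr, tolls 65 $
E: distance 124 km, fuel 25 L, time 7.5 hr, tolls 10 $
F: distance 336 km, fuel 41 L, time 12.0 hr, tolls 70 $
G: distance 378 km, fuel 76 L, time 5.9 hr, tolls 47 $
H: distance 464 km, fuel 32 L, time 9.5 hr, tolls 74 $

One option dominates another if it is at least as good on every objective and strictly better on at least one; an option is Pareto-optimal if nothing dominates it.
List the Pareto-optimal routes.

B, C, D, E, G

A: dominated by C (distance 281≤524, fuel 10≤75, time 8.9≤9.2, tolls 1≤38).
B: not dominated (best time).
C: not dominated (best fuel).
D: not dominated.
E: not dominated (best distance).
F: dominated by C (distance 281≤336, fuel 10≤41, time 8.9≤12.0, tolls 1≤70).
G: not dominated.
H: dominated by C (distance 281≤464, fuel 10≤32, time 8.9≤9.5, tolls 1≤74).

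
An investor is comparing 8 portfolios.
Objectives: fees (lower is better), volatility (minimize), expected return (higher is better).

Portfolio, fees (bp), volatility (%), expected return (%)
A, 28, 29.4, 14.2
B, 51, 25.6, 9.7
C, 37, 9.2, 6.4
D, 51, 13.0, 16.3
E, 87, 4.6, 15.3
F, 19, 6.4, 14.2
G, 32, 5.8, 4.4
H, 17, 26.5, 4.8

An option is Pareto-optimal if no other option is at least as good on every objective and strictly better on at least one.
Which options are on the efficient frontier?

D, E, F, G, H

A: dominated by F (fees 19≤28, volatility 6.4≤29.4, expected return 14.2≥14.2).
B: dominated by D (fees 51≤51, volatility 13.0≤25.6, expected return 16.3≥9.7).
C: dominated by F (fees 19≤37, volatility 6.4≤9.2, expected return 14.2≥6.4).
D: not dominated (best expected return).
E: not dominated (best volatility).
F: not dominated.
G: not dominated.
H: not dominated (best fees).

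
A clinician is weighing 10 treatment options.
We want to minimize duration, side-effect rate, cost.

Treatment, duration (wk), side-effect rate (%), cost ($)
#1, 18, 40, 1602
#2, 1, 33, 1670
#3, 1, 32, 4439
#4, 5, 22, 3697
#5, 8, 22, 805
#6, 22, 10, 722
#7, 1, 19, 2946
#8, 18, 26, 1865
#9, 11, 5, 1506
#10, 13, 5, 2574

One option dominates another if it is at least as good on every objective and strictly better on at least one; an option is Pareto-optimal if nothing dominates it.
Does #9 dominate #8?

Yes

#9 vs #8: duration 11≤18, side-effect rate 5≤26, cost 1506≤1865 — #9 is at least as good on every objective with at least one strict improvement.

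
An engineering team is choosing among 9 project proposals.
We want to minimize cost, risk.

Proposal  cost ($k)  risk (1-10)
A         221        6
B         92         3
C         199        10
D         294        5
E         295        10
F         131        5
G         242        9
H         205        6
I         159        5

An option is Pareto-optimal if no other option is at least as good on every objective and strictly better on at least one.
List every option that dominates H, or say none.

B, F, I

B: cost 92≤205, risk 3≤6 — dominates H.
F: cost 131≤205, risk 5≤6 — dominates H.
I: cost 159≤205, risk 5≤6 — dominates H.
Others (A, C, D, E, G) are each worse than H on at least one objective.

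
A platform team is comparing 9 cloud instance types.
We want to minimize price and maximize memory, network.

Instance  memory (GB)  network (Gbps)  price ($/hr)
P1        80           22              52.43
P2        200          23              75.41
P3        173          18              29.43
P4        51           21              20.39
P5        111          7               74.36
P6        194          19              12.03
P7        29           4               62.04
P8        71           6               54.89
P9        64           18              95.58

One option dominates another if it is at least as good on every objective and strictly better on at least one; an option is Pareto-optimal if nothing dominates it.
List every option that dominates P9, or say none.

P1: memory 80≥64, network 22≥18, price 52.43≤95.58 — dominates P9.
P2: memory 200≥64, network 23≥18, price 75.41≤95.58 — dominates P9.
P3: memory 173≥64, network 18≥18, price 29.43≤95.58 — dominates P9.
P6: memory 194≥64, network 19≥18, price 12.03≤95.58 — dominates P9.
Others (P4, P5, P7, P8) are each worse than P9 on at least one objective.

P1, P2, P3, P6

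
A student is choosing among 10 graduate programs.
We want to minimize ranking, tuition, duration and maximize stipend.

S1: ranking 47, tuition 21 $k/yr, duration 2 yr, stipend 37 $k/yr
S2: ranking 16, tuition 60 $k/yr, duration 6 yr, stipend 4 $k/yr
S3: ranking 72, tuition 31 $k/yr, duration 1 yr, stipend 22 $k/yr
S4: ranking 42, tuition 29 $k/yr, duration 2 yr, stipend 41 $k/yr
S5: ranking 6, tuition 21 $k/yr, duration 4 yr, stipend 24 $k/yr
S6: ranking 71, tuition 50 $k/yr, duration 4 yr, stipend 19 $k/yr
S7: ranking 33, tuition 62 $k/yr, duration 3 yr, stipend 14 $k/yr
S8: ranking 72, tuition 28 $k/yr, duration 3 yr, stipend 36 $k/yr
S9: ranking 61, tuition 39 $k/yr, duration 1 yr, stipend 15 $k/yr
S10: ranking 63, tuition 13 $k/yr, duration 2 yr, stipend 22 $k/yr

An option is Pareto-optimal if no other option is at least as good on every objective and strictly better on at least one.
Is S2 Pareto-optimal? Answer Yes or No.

No

S5 vs S2: ranking 6≤16, tuition 21≤60, duration 4≤6, stipend 24≥4 — S5 is at least as good on every objective and strictly better on at least one, so S5 dominates S2.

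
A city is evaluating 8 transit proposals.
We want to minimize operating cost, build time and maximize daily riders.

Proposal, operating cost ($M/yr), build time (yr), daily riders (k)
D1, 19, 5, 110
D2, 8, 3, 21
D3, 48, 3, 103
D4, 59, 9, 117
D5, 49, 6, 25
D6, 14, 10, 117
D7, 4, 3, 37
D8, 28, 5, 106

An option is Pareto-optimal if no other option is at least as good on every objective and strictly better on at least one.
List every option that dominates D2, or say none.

D7: operating cost 4≤8, build time 3≤3, daily riders 37≥21 — dominates D2.
Others (D1, D3, D4, D5, D6, D8) are each worse than D2 on at least one objective.

D7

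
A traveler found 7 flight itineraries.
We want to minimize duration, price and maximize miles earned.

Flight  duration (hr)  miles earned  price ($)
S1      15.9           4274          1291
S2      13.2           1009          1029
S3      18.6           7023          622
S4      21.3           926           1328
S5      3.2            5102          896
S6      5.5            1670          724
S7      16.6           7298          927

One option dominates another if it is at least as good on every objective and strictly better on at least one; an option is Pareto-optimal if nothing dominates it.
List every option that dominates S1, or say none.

S5: duration 3.2≤15.9, miles earned 5102≥4274, price 896≤1291 — dominates S1.
Others (S2, S3, S4, S6, S7) are each worse than S1 on at least one objective.

S5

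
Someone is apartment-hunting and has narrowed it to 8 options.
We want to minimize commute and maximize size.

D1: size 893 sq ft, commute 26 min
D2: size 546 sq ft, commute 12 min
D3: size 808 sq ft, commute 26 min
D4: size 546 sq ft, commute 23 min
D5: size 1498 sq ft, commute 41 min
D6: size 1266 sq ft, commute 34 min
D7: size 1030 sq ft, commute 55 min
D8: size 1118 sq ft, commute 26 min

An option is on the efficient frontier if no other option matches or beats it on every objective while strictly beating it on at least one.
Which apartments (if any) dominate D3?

D1: size 893≥808, commute 26≤26 — dominates D3.
D8: size 1118≥808, commute 26≤26 — dominates D3.
Others (D2, D4, D5, D6, D7) are each worse than D3 on at least one objective.

D1, D8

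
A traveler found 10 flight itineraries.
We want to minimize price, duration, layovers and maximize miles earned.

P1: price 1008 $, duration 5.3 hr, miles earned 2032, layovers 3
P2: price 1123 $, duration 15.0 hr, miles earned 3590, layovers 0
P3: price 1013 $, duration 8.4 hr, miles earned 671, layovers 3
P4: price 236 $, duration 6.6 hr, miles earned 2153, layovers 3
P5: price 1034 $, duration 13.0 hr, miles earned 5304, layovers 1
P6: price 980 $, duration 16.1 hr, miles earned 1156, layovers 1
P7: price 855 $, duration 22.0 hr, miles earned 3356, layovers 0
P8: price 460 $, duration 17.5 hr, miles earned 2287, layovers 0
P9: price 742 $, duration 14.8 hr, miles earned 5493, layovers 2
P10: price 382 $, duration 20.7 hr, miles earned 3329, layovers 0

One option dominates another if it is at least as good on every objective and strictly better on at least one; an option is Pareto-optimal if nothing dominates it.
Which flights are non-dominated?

P1, P2, P4, P5, P6, P7, P8, P9, P10

P1: not dominated (best duration).
P2: not dominated.
P3: dominated by P1 (price 1008≤1013, duration 5.3≤8.4, miles earned 2032≥671, layovers 3≤3).
P4: not dominated (best price).
P5: not dominated.
P6: not dominated.
P7: not dominated.
P8: not dominated.
P9: not dominated (best miles earned).
P10: not dominated.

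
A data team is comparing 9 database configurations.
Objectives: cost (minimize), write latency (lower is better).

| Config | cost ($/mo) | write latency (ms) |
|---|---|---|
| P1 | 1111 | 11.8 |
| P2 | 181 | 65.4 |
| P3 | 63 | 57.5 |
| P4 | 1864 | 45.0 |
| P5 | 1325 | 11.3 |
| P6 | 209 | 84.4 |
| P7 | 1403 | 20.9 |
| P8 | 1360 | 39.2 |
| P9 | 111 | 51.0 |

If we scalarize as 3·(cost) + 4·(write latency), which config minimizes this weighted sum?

P1: 3·1111 + 4·11.8 = 3380.2
P2: 3·181 + 4·65.4 = 804.6
P3: 3·63 + 4·57.5 = 419.0
P4: 3·1864 + 4·45.0 = 5772.0
P5: 3·1325 + 4·11.3 = 4020.2
P6: 3·209 + 4·84.4 = 964.6
P7: 3·1403 + 4·20.9 = 4292.6
P8: 3·1360 + 4·39.2 = 4236.8
P9: 3·111 + 4·51.0 = 537.0
Lowest: P3 at 419.0.

P3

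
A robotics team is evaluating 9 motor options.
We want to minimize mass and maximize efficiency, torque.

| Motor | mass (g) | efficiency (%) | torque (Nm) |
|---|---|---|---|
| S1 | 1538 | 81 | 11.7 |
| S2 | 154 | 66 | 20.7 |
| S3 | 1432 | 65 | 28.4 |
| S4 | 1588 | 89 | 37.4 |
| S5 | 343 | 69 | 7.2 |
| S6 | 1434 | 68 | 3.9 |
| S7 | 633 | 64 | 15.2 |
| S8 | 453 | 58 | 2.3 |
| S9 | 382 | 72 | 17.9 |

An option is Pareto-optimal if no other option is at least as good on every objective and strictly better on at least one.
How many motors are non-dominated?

S1: not dominated.
S2: not dominated (best mass).
S3: not dominated.
S4: not dominated (best efficiency).
S5: not dominated.
S6: dominated by S5 (mass 343≤1434, efficiency 69≥68, torque 7.2≥3.9).
S7: dominated by S2 (mass 154≤633, efficiency 66≥64, torque 20.7≥15.2).
S8: dominated by S2 (mass 154≤453, efficiency 66≥58, torque 20.7≥2.3).
S9: not dominated.
Pareto-optimal: S1, S2, S3, S4, S5, S9 → 6.

6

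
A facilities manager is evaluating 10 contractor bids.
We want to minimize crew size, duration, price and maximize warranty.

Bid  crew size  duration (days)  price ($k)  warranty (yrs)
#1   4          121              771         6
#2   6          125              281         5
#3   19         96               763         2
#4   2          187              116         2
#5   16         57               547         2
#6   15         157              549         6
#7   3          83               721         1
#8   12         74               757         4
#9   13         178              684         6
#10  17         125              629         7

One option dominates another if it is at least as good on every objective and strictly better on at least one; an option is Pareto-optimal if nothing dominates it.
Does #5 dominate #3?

Yes

#5 vs #3: crew size 16≤19, duration 57≤96, price 547≤763, warranty 2≥2 — #5 is at least as good on every objective with at least one strict improvement.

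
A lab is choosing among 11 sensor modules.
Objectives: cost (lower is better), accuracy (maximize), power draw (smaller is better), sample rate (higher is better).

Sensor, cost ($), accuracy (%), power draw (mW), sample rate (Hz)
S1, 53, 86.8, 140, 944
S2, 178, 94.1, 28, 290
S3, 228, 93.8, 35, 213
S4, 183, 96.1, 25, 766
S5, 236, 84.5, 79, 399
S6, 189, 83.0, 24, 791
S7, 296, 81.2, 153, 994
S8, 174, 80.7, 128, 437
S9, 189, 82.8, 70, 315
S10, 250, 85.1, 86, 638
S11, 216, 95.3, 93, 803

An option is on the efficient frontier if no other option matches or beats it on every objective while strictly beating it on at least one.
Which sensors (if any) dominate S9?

S4, S6

S4: cost 183≤189, accuracy 96.1≥82.8, power draw 25≤70, sample rate 766≥315 — dominates S9.
S6: cost 189≤189, accuracy 83.0≥82.8, power draw 24≤70, sample rate 791≥315 — dominates S9.
Others (S1, S2, S3, S5, S7, S8, S10, S11) are each worse than S9 on at least one objective.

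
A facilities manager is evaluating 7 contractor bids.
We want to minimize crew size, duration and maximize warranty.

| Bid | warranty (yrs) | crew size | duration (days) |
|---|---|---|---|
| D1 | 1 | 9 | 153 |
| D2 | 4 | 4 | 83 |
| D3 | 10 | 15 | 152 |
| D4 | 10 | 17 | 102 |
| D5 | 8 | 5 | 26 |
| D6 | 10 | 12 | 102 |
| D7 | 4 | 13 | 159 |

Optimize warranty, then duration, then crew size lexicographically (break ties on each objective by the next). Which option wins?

D6

First maximize warranty: best is 10, kept {D3, D4, D6}.
Then minimize duration: best is 102, kept {D4, D6}.
Then minimize crew size: best is 12, kept {D6}.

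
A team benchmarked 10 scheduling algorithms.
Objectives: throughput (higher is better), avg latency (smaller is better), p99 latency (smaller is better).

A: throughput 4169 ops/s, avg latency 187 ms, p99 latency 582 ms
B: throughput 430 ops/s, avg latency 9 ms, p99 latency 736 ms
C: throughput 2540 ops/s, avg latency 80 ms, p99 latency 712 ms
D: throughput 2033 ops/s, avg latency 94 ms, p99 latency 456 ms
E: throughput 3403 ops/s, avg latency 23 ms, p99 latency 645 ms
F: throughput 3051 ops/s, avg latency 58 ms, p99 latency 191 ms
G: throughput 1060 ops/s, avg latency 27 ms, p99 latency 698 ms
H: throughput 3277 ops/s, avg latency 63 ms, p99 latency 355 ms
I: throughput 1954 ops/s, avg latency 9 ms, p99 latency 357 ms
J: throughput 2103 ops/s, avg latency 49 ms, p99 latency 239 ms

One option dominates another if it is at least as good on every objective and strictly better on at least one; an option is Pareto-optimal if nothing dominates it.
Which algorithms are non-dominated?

A, E, F, H, I, J

A: not dominated (best throughput).
B: dominated by I (throughput 1954≥430, avg latency 9≤9, p99 latency 357≤736).
C: dominated by E (throughput 3403≥2540, avg latency 23≤80, p99 latency 645≤712).
D: dominated by F (throughput 3051≥2033, avg latency 58≤94, p99 latency 191≤456).
E: not dominated.
F: not dominated (best p99 latency).
G: dominated by E (throughput 3403≥1060, avg latency 23≤27, p99 latency 645≤698).
H: not dominated.
I: not dominated.
J: not dominated.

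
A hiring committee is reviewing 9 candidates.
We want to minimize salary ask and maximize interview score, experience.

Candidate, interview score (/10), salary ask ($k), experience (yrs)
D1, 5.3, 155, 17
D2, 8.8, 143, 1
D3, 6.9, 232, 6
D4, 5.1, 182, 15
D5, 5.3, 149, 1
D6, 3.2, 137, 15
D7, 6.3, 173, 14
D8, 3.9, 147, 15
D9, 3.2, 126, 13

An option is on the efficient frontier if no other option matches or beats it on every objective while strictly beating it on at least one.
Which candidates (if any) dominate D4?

D1

D1: interview score 5.3≥5.1, salary ask 155≤182, experience 17≥15 — dominates D4.
Others (D2, D3, D5, D6, D7, D8, D9) are each worse than D4 on at least one objective.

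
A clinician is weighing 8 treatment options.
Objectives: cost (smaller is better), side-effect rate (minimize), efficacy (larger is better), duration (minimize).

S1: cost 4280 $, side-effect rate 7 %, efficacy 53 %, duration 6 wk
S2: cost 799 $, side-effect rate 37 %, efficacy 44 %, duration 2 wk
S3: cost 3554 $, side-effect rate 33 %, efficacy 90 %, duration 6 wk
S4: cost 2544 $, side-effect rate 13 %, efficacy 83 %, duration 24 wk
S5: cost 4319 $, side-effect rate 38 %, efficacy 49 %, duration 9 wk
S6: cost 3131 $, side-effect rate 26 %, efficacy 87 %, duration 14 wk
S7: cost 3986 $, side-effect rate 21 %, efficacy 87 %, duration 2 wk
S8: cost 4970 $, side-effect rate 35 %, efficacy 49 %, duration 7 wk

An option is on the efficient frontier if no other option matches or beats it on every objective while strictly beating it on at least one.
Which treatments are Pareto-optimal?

S1: not dominated (best side-effect rate).
S2: not dominated (best cost).
S3: not dominated (best efficacy).
S4: not dominated.
S5: dominated by S1 (cost 4280≤4319, side-effect rate 7≤38, efficacy 53≥49, duration 6≤9).
S6: not dominated.
S7: not dominated.
S8: dominated by S1 (cost 4280≤4970, side-effect rate 7≤35, efficacy 53≥49, duration 6≤7).

S1, S2, S3, S4, S6, S7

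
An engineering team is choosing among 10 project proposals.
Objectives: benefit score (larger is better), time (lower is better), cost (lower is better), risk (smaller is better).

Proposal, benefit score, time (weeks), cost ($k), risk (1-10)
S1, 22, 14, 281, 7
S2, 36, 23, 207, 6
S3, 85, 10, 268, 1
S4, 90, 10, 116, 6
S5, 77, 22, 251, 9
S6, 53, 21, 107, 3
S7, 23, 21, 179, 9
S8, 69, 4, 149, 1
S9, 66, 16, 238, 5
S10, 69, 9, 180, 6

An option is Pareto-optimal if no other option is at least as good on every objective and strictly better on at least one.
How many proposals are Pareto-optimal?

4

S1: dominated by S3 (benefit score 85≥22, time 10≤14, cost 268≤281, risk 1≤7).
S2: dominated by S4 (benefit score 90≥36, time 10≤23, cost 116≤207, risk 6≤6).
S3: not dominated.
S4: not dominated (best benefit score).
S5: dominated by S4 (benefit score 90≥77, time 10≤22, cost 116≤251, risk 6≤9).
S6: not dominated (best cost).
S7: dominated by S4 (benefit score 90≥23, time 10≤21, cost 116≤179, risk 6≤9).
S8: not dominated (best time).
S9: dominated by S8 (benefit score 69≥66, time 4≤16, cost 149≤238, risk 1≤5).
S10: dominated by S8 (benefit score 69≥69, time 4≤9, cost 149≤180, risk 1≤6).
Pareto-optimal: S3, S4, S6, S8 → 4.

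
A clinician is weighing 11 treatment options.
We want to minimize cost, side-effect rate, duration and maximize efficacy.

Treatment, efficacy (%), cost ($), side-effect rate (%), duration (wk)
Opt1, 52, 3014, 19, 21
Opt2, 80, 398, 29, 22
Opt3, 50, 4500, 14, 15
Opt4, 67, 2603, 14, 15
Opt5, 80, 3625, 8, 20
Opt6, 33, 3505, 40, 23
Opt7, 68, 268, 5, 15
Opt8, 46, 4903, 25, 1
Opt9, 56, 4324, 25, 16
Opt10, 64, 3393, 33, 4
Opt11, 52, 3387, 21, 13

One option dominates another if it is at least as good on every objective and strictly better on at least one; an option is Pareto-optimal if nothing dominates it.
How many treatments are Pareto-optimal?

Opt1: dominated by Opt4 (efficacy 67≥52, cost 2603≤3014, side-effect rate 14≤19, duration 15≤21).
Opt2: not dominated.
Opt3: dominated by Opt4 (efficacy 67≥50, cost 2603≤4500, side-effect rate 14≤14, duration 15≤15).
Opt4: dominated by Opt7 (efficacy 68≥67, cost 268≤2603, side-effect rate 5≤14, duration 15≤15).
Opt5: not dominated.
Opt6: dominated by Opt1 (efficacy 52≥33, cost 3014≤3505, side-effect rate 19≤40, duration 21≤23).
Opt7: not dominated (best cost).
Opt8: not dominated (best duration).
Opt9: dominated by Opt4 (efficacy 67≥56, cost 2603≤4324, side-effect rate 14≤25, duration 15≤16).
Opt10: not dominated.
Opt11: not dominated.
Pareto-optimal: Opt2, Opt5, Opt7, Opt8, Opt10, Opt11 → 6.

6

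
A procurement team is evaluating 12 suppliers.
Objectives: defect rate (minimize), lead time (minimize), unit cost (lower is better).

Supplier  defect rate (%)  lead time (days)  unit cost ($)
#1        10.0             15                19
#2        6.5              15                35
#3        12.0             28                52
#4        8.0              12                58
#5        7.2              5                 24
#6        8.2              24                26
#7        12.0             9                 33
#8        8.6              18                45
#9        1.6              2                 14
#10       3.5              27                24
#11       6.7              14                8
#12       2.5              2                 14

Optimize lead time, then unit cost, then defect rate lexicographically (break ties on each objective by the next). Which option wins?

#9

First minimize lead time: best is 2, kept {#9, #12}.
Then minimize unit cost: best is 14, kept {#9, #12}.
Then minimize defect rate: best is 1.6, kept {#9}.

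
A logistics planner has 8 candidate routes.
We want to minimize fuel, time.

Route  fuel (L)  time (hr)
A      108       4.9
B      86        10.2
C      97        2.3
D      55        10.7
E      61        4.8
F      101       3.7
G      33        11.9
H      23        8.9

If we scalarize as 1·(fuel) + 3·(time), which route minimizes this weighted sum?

H

A: 1·108 + 3·4.9 = 122.7
B: 1·86 + 3·10.2 = 116.6
C: 1·97 + 3·2.3 = 103.9
D: 1·55 + 3·10.7 = 87.1
E: 1·61 + 3·4.8 = 75.4
F: 1·101 + 3·3.7 = 112.1
G: 1·33 + 3·11.9 = 68.7
H: 1·23 + 3·8.9 = 49.7
Lowest: H at 49.7.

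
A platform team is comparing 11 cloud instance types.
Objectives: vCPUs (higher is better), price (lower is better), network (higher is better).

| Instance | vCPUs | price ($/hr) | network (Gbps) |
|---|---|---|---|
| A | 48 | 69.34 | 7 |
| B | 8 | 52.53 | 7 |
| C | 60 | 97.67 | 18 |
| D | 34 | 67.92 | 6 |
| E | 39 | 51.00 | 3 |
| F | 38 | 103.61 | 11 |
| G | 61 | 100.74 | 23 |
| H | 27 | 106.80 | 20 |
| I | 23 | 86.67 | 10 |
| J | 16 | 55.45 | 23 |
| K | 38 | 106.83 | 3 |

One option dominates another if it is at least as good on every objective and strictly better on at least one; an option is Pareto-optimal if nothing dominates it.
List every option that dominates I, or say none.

A: worse on network (7 vs 10).
B: worse on vCPUs (8 vs 23).
C: worse on price (97.67 vs 86.67).
D: worse on network (6 vs 10).
E: worse on network (3 vs 10).
F: worse on price (103.61 vs 86.67).
G: worse on price (100.74 vs 86.67).
H: worse on price (106.80 vs 86.67).
J: worse on vCPUs (16 vs 23).
K: worse on price (106.83 vs 86.67).
No option dominates I.

none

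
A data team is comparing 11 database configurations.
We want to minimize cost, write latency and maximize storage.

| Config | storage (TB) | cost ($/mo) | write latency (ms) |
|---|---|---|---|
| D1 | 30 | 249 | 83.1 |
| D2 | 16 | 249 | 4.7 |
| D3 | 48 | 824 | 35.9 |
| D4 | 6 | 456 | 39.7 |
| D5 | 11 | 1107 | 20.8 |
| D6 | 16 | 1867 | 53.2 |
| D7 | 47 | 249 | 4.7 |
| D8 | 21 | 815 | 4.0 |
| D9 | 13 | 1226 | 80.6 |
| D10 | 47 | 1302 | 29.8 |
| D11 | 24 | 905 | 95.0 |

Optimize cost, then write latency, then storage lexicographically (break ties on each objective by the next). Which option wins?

D7

First minimize cost: best is 249, kept {D1, D2, D7}.
Then minimize write latency: best is 4.7, kept {D2, D7}.
Then maximize storage: best is 47, kept {D7}.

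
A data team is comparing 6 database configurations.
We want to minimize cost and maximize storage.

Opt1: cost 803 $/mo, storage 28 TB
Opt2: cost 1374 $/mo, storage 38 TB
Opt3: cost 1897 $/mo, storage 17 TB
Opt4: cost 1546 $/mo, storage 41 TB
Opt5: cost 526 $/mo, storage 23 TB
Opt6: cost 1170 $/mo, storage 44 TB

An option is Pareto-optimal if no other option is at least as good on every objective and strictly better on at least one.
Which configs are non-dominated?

Opt1: not dominated.
Opt2: dominated by Opt6 (cost 1170≤1374, storage 44≥38).
Opt3: dominated by Opt1 (cost 803≤1897, storage 28≥17).
Opt4: dominated by Opt6 (cost 1170≤1546, storage 44≥41).
Opt5: not dominated (best cost).
Opt6: not dominated (best storage).

Opt1, Opt5, Opt6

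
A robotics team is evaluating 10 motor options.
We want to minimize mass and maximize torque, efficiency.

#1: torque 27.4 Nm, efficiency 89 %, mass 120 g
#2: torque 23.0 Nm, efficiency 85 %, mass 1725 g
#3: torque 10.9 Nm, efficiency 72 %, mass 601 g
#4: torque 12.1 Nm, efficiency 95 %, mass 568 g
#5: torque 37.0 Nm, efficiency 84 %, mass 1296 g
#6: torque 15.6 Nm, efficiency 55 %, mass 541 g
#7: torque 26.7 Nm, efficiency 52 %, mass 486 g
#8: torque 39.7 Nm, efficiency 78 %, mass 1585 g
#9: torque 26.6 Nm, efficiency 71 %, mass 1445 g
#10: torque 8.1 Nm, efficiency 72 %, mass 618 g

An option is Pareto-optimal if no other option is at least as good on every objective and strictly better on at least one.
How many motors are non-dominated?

4

#1: not dominated (best mass).
#2: dominated by #1 (torque 27.4≥23.0, efficiency 89≥85, mass 120≤1725).
#3: dominated by #1 (torque 27.4≥10.9, efficiency 89≥72, mass 120≤601).
#4: not dominated (best efficiency).
#5: not dominated.
#6: dominated by #1 (torque 27.4≥15.6, efficiency 89≥55, mass 120≤541).
#7: dominated by #1 (torque 27.4≥26.7, efficiency 89≥52, mass 120≤486).
#8: not dominated (best torque).
#9: dominated by #1 (torque 27.4≥26.6, efficiency 89≥71, mass 120≤1445).
#10: dominated by #1 (torque 27.4≥8.1, efficiency 89≥72, mass 120≤618).
Pareto-optimal: #1, #4, #5, #8 → 4.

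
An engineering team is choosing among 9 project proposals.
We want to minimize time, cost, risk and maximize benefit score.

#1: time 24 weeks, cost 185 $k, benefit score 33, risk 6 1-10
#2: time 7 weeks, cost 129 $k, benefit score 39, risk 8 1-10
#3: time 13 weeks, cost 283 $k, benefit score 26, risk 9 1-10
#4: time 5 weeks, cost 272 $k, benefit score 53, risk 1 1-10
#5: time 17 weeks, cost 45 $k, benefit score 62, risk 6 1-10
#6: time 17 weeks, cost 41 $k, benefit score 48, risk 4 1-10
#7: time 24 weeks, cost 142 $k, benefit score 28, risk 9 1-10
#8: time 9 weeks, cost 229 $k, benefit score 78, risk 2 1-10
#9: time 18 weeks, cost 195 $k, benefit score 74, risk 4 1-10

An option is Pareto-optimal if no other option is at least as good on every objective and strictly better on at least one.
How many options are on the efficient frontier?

6

#1: dominated by #5 (time 17≤24, cost 45≤185, benefit score 62≥33, risk 6≤6).
#2: not dominated.
#3: dominated by #2 (time 7≤13, cost 129≤283, benefit score 39≥26, risk 8≤9).
#4: not dominated (best time).
#5: not dominated.
#6: not dominated (best cost).
#7: dominated by #2 (time 7≤24, cost 129≤142, benefit score 39≥28, risk 8≤9).
#8: not dominated (best benefit score).
#9: not dominated.
Pareto-optimal: #2, #4, #5, #6, #8, #9 → 6.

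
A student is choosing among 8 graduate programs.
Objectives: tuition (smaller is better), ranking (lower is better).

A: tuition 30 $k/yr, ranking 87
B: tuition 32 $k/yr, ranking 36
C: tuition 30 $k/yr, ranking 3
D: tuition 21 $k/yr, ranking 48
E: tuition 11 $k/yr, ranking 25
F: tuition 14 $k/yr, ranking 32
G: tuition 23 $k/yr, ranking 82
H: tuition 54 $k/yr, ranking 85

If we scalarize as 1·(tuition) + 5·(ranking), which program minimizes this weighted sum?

C

A: 1·30 + 5·87 = 465
B: 1·32 + 5·36 = 212
C: 1·30 + 5·3 = 45
D: 1·21 + 5·48 = 261
E: 1·11 + 5·25 = 136
F: 1·14 + 5·32 = 174
G: 1·23 + 5·82 = 433
H: 1·54 + 5·85 = 479
Lowest: C at 45.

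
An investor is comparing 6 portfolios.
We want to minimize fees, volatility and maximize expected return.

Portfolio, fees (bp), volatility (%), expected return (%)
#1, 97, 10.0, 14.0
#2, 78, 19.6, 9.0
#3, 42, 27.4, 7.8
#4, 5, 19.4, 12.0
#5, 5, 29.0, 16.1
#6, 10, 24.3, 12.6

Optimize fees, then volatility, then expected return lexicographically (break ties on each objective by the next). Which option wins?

First minimize fees: best is 5, kept {#4, #5}.
Then minimize volatility: best is 19.4, kept {#4}.

#4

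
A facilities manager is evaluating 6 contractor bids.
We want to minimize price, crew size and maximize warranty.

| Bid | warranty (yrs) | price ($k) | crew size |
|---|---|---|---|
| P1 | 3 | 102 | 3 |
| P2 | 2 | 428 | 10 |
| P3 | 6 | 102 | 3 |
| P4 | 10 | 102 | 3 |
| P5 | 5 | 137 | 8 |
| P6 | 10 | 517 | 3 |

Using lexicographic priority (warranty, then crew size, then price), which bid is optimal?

First maximize warranty: best is 10, kept {P4, P6}.
Then minimize crew size: best is 3, kept {P4, P6}.
Then minimize price: best is 102, kept {P4}.

P4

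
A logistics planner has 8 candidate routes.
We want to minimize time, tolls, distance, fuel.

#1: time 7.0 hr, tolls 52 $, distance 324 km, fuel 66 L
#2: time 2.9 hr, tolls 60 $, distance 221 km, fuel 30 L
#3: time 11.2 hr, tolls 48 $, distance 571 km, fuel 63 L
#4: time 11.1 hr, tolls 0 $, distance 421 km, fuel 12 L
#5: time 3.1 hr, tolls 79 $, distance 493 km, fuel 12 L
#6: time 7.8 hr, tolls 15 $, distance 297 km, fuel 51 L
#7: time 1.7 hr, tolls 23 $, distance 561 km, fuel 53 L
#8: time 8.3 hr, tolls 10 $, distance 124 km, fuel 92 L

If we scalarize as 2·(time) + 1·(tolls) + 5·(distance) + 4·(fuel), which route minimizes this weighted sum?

#8

#1: 2·7.0 + 1·52 + 5·324 + 4·66 = 1950.0
#2: 2·2.9 + 1·60 + 5·221 + 4·30 = 1290.8
#3: 2·11.2 + 1·48 + 5·571 + 4·63 = 3177.4
#4: 2·11.1 + 1·0 + 5·421 + 4·12 = 2175.2
#5: 2·3.1 + 1·79 + 5·493 + 4·12 = 2598.2
#6: 2·7.8 + 1·15 + 5·297 + 4·51 = 1719.6
#7: 2·1.7 + 1·23 + 5·561 + 4·53 = 3043.4
#8: 2·8.3 + 1·10 + 5·124 + 4·92 = 1014.6
Lowest: #8 at 1014.6.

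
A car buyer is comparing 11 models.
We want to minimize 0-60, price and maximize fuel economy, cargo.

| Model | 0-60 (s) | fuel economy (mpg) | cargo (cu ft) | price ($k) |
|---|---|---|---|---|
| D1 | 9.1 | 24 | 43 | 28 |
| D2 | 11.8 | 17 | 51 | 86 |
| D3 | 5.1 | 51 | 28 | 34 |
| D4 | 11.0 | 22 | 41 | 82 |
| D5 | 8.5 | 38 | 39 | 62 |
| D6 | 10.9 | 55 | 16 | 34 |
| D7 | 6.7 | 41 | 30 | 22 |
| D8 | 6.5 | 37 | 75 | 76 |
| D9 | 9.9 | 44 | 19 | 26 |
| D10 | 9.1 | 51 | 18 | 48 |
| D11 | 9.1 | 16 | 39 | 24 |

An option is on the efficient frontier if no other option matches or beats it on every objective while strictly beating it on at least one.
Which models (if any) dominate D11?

D1: worse on price (28 vs 24).
D2: worse on 0-60 (11.8 vs 9.1).
D3: worse on cargo (28 vs 39).
D4: worse on 0-60 (11.0 vs 9.1).
D5: worse on price (62 vs 24).
D6: worse on 0-60 (10.9 vs 9.1).
D7: worse on cargo (30 vs 39).
D8: worse on price (76 vs 24).
D9: worse on 0-60 (9.9 vs 9.1).
D10: worse on cargo (18 vs 39).
No option dominates D11.

none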